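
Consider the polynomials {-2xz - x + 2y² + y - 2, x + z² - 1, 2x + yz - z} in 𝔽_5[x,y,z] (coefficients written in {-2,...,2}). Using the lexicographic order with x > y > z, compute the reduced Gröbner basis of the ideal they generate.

G = {x + z² - 1, y + 2z⁴ - z³ - 2z² + 2z - 1, z⁵ + 2z⁴ - z³ + 2z² - 1}

f_1 = -2xz - x + 2y² + y - 2, LT = xz.
f_2 = x + z² - 1, LT = x.
f_3 = 2x + yz - z, LT = x.

S(f_1,f_2): lcm = xz. S = -2x - y² + 2y - z³ + z + 1.
  leading term x: subtract (-2)·f_2 from -2x - y² + 2y - z³ + z + 1 → -y² + 2y - z³ + 2z² + z - 1
  leading term y²: no divisor's leading term divides it; move -y² to the remainder.
  leading term y: no divisor's leading term divides it; move 2y to the remainder.
  leading term z³: no divisor's leading term divides it; move -z³ to the remainder.
  leading term z²: no divisor's leading term divides it; move 2z² to the remainder.
  leading term z: no divisor's leading term divides it; move z to the remainder.
  leading term 1: no divisor's leading term divides it; move -1 to the remainder.
  remainder -y² + 2y - z³ + 2z² + z - 1 ≠ 0; add g_4 = -y² + 2y - z³ + 2z² + z - 1 to the basis.

S(f_1,f_3): lcm = xz. S = -2x - y² + 2yz² + 2y - 2z² + 1.
  leading term x: subtract (-2)·f_2 from -2x - y² + 2yz² + 2y - 2z² + 1 → -y² + 2yz² + 2y - 1
  leading term y²: subtract (1)·g_4 from -y² + 2yz² + 2y - 1 → 2yz² + z³ - 2z² - z
  leading term yz²: no divisor's leading term divides it; move 2yz² to the remainder.
  leading term z³: no divisor's leading term divides it; move z³ to the remainder.
  leading term z²: no divisor's leading term divides it; move -2z² to the remainder.
  leading term z: no divisor's leading term divides it; move -z to the remainder.
  remainder 2yz² + z³ - 2z² - z ≠ 0; add g_5 = 2yz² + z³ - 2z² - z to the basis.

S(f_2,f_3): lcm = x. S = 2yz + z² - 2z - 1.
  leading term yz: no divisor's leading term divides it; move 2yz to the remainder.
  leading term z²: no divisor's leading term divides it; move z² to the remainder.
  leading term z: no divisor's leading term divides it; move -2z to the remainder.
  leading term 1: no divisor's leading term divides it; move -1 to the remainder.
  remainder 2yz + z² - 2z - 1 ≠ 0; add g_6 = 2yz + z² - 2z - 1 to the basis.

S(g_4,g_5): lcm = y²z². S = 2yz³ - yz² - 2yz + z⁵ - 2z⁴ - z³ + z².
  leading term yz³: subtract (z)·g_5 from 2yz³ - yz² - 2yz + z⁵ - 2z⁴ - z³ + z² → -yz² - 2yz + z⁵ + 2z⁴ + z³ + 2z²
  leading term yz²: subtract (2)·g_5 from -yz² - 2yz + z⁵ + 2z⁴ + z³ + 2z² → -2yz + z⁵ + 2z⁴ - z³ + z² + 2z
  leading term yz: subtract (-1)·g_6 from -2yz + z⁵ + 2z⁴ - z³ + z² + 2z → z⁵ + 2z⁴ - z³ + 2z² - 1
  leading term z⁵: no divisor's leading term divides it; move z⁵ to the remainder.
  leading term z⁴: no divisor's leading term divides it; move 2z⁴ to the remainder.
  leading term z³: no divisor's leading term divides it; move -z³ to the remainder.
  leading term z²: no divisor's leading term divides it; move 2z² to the remainder.
  leading term 1: no divisor's leading term divides it; move -1 to the remainder.
  remainder z⁵ + 2z⁴ - z³ + 2z² - 1 ≠ 0; add g_7 = z⁵ + 2z⁴ - z³ + 2z² - 1 to the basis.

S(g_4,g_6): lcm = y²z. S = 2yz² - yz - 2y + z⁴ - 2z³ - z² + z.
  leading term yz²: subtract (1)·g_5 from 2yz² - yz - 2y + z⁴ - 2z³ - z² + z → -yz - 2y + z⁴ + 2z³ + z² + 2z
  leading term yz: subtract (2)·g_6 from -yz - 2y + z⁴ + 2z³ + z² + 2z → -2y + z⁴ + 2z³ - z² + z + 2
  leading term y: no divisor's leading term divides it; move -2y to the remainder.
  leading term z⁴: no divisor's leading term divides it; move z⁴ to the remainder.
  leading term z³: no divisor's leading term divides it; move 2z³ to the remainder.
  leading term z²: no divisor's leading term divides it; move -z² to the remainder.
  leading term z: no divisor's leading term divides it; move z to the remainder.
  leading term 1: no divisor's leading term divides it; move 2 to the remainder.
  remainder -2y + z⁴ + 2z³ - z² + z + 2 ≠ 0; add g_8 = -2y + z⁴ + 2z³ - z² + z + 2 to the basis.

The other S-polynomials (S(f_1,g_4), S(f_2,g_4), S(f_3,g_4), S(f_1,g_5), S(f_2,g_5), S(f_3,g_5), S(f_1,g_6), S(f_2,g_6), S(f_3,g_6), S(g_5,g_6), S(f_1,g_7), S(f_2,g_7), S(f_3,g_7), S(g_4,g_7), S(g_5,g_7), S(g_6,g_7), S(f_1,g_8), S(f_2,g_8), S(f_3,g_8), S(g_4,g_8), S(g_5,g_8), S(g_6,g_8), S(g_7,g_8)) all reduce to 0 modulo the current basis, so we have a Gröbner basis.
Inter-reduce: drop elements whose leading term is divisible by another's, tail-reduce, and make monic.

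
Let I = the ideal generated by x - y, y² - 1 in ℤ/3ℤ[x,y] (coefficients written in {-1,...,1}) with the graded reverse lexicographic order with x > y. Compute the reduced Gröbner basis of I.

G = {y² - 1, x - y}

f_1 = x - y, LT = x.
f_2 = y² - 1, LT = y².

The S-polynomials (S(f_1,f_2)) all reduce to 0 modulo the current basis, so we have a Gröbner basis.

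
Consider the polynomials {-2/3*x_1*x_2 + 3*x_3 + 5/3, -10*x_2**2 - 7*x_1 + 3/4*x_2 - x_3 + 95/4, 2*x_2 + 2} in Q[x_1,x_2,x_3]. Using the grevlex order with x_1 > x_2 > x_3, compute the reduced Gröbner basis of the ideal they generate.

f_1 = -2/3*x_1*x_2 + 3*x_3 + 5/3, LT = x_1*x_2.
f_2 = -10*x_2**2 - 7*x_1 + 3/4*x_2 - x_3 + 95/4, LT = x_2**2.
f_3 = 2*x_2 + 2, LT = x_2.

S(f_1,f_2): lcm = x_1*x_2**2. S = -7/10*x_1**2 + 3/40*x_1*x_2 - 1/10*x_1*x_3 - 9/2*x_2*x_3 + 19/8*x_1 - 5/2*x_2.
  leading term x_1**2: no divisor's leading term divides it; move -7/10*x_1**2 to the remainder.
  leading term x_1*x_2: subtract (-9/80)·f_1 from 3/40*x_1*x_2 - 1/10*x_1*x_3 - 9/2*x_2*x_3 + 19/8*x_1 - 5/2*x_2 → -1/10*x_1*x_3 - 9/2*x_2*x_3 + 19/8*x_1 - 5/2*x_2 + 27/80*x_3 + 3/16
  leading term x_1*x_3: no divisor's leading term divides it; move -1/10*x_1*x_3 to the remainder.
  leading term x_2*x_3: subtract (-9/4*x_3)·f_3 from -9/2*x_2*x_3 + 19/8*x_1 - 5/2*x_2 + 27/80*x_3 + 3/16 → 19/8*x_1 - 5/2*x_2 + 387/80*x_3 + 3/16
  leading term x_1: no divisor's leading term divides it; move 19/8*x_1 to the remainder.
  leading term x_2: subtract (-5/4)·f_3 from -5/2*x_2 + 387/80*x_3 + 3/16 → 387/80*x_3 + 43/16
  leading term x_3: no divisor's leading term divides it; move 387/80*x_3 to the remainder.
  leading term 1: no divisor's leading term divides it; move 43/16 to the remainder.
  remainder -7/10*x_1**2 - 1/10*x_1*x_3 + 19/8*x_1 + 387/80*x_3 + 43/16 ≠ 0; add g_4 = -7/10*x_1**2 - 1/10*x_1*x_3 + 19/8*x_1 + 387/80*x_3 + 43/16 to the basis.

S(f_1,f_3): lcm = x_1*x_2. S = -x_1 - 9/2*x_3 - 5/2.
  leading term x_1: no divisor's leading term divides it; move -x_1 to the remainder.
  leading term x_3: no divisor's leading term divides it; move -9/2*x_3 to the remainder.
  leading term 1: no divisor's leading term divides it; move -5/2 to the remainder.
  remainder -x_1 - 9/2*x_3 - 5/2 ≠ 0; add g_5 = -x_1 - 9/2*x_3 - 5/2 to the basis.

S(f_2,f_3): lcm = x_2**2. S = 7/10*x_1 - 43/40*x_2 + 1/10*x_3 - 19/8.
  leading term x_1: subtract (-7/10)·g_5 from 7/10*x_1 - 43/40*x_2 + 1/10*x_3 - 19/8 → -43/40*x_2 - 61/20*x_3 - 33/8
  leading term x_2: subtract (-43/80)·f_3 from -43/40*x_2 - 61/20*x_3 - 33/8 → -61/20*x_3 - 61/20
  leading term x_3: no divisor's leading term divides it; move -61/20*x_3 to the remainder.
  leading term 1: no divisor's leading term divides it; move -61/20 to the remainder.
  remainder -61/20*x_3 - 61/20 ≠ 0; add g_6 = -61/20*x_3 - 61/20 to the basis.

The other S-polynomials (S(f_1,g_4), S(f_2,g_4), S(f_3,g_4), S(f_1,g_5), S(f_2,g_5), S(f_3,g_5), S(g_4,g_5), S(f_1,g_6), S(f_2,g_6), S(f_3,g_6), S(g_4,g_6), S(g_5,g_6)) all reduce to 0 modulo the current basis, so we have a Gröbner basis.
Inter-reduce: drop elements whose leading term is divisible by another's, tail-reduce, and make monic.

G = {x_1 - 2, x_2 + 1, x_3 + 1}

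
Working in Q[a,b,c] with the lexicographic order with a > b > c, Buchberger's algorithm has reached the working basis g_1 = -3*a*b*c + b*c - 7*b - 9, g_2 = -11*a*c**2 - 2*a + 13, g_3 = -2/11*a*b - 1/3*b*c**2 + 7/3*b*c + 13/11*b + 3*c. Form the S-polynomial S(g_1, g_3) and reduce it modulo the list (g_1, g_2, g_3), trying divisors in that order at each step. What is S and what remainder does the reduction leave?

lcm(LM(g_1), LM(g_3)) = a*b*c.
S = (lcm/LT(g_1))·g_1 − (lcm/LT(g_3))·g_3 = -11/6*b*c**3 + 77/6*b*c**2 + 37/6*b*c + 7/3*b + 33/2*c**2 + 3.
Reduce S modulo (g_1, g_2, g_3) in that order:
  leading term b*c**3: no divisor's leading term divides it; move -11/6*b*c**3 to the remainder.
  leading term b*c**2: no divisor's leading term divides it; move 77/6*b*c**2 to the remainder.
  leading term b*c: no divisor's leading term divides it; move 37/6*b*c to the remainder.
  leading term b: no divisor's leading term divides it; move 7/3*b to the remainder.
  leading term c**2: no divisor's leading term divides it; move 33/2*c**2 to the remainder.
  leading term 1: no divisor's leading term divides it; move 3 to the remainder.
The remainder -11/6*b*c**3 + 77/6*b*c**2 + 37/6*b*c + 7/3*b + 33/2*c**2 + 3 is nonzero, so it would be added as the next basis element.

S(g_1, g_3) = -11/6*b*c**3 + 77/6*b*c**2 + 37/6*b*c + 7/3*b + 33/2*c**2 + 3; remainder on division = -11/6*b*c**3 + 77/6*b*c**2 + 37/6*b*c + 7/3*b + 33/2*c**2 + 3.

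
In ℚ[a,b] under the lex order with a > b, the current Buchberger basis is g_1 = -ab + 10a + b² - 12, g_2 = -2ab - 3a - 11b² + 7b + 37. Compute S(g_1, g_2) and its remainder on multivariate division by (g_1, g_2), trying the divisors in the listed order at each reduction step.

S(g_1, g_2) = -23/2a - 13/2b² + 7/2b + 61/2; remainder on division = -23/2a - 13/2b² + 7/2b + 61/2.

lcm(LM(g_1), LM(g_2)) = ab.
S = (lcm/LT(g_1))·g_1 − (lcm/LT(g_2))·g_2 = -23/2a - 13/2b² + 7/2b + 61/2.
Reduce S modulo (g_1, g_2) in that order:
  leading term a: no divisor's leading term divides it; move -23/2a to the remainder.
  leading term b²: no divisor's leading term divides it; move -13/2b² to the remainder.
  leading term b: no divisor's leading term divides it; move 7/2b to the remainder.
  leading term 1: no divisor's leading term divides it; move 61/2 to the remainder.
The remainder -23/2a - 13/2b² + 7/2b + 61/2 is nonzero, so it would be added as the next basis element.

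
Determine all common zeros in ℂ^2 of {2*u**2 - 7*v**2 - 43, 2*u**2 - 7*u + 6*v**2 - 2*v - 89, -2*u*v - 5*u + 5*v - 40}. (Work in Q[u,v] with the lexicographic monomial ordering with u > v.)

Compute a lex Gröbner basis by Buchberger's algorithm.
f_1 = 2*u**2 - 7*v**2 - 43, LT = u**2.
f_2 = 2*u**2 - 7*u + 6*v**2 - 2*v - 89, LT = u**2.
f_3 = -2*u*v - 5*u + 5*v - 40, LT = u*v.

S(f_1,f_2): lcm = u**2. S = 7/2*u - 13/2*v**2 + v + 23.
  reduce S modulo (f_1, f_2, f_3):
  remainder 7/2*u - 13/2*v**2 + v + 23 ≠ 0; add h_4 = 7/2*u - 13/2*v**2 + v + 23 to the basis.

S(f_1,f_3): lcm = u**2*v. S = -5/2*u**2 + 5/2*u*v - 20*u - 7/2*v**3 - 43/2*v.
  reduce S modulo (f_1, f_2, f_3, h_4):
  remainder -7/2*v**3 - 115/2*v**2 - 31/4*v + 275/4 ≠ 0; add h_5 = -7/2*v**3 - 115/2*v**2 - 31/4*v + 275/4 to the basis.

S(f_2,f_3): lcm = u**2*v. S = -5/2*u**2 - u*v - 20*u + 3*v**3 - v**2 - 89/2*v.
  reduce S modulo (f_1, f_2, f_3, h_4, h_5):
  remainder -2563/28*v**2 - 681/14*v + 3925/28 ≠ 0; add h_6 = -2563/28*v**2 - 681/14*v + 3925/28 to the basis.

S(f_1,h_4): lcm = u**2. S = 13/7*u*v**2 - 2/7*u*v - 46/7*u - 7/2*v**2 - 43/2.
  reduce S modulo (f_1, f_2, f_3, h_4, h_5, h_6):
  remainder -4118475/71764*v + 4118475/71764 ≠ 0; add h_7 = -4118475/71764*v + 4118475/71764 to the basis.

The other S-polynomials (S(f_2,h_4), S(f_3,h_4), S(f_1,h_5), S(f_2,h_5), S(f_3,h_5), S(h_4,h_5), S(f_1,h_6), S(f_2,h_6), S(f_3,h_6), S(h_4,h_6), S(h_5,h_6), S(f_1,h_7), S(f_2,h_7), S(f_3,h_7), S(h_4,h_7), S(h_5,h_7), S(h_6,h_7)) all reduce to 0 modulo the current basis, so we have a Gröbner basis.
Inter-reduce: drop elements whose leading term is divisible by another's, tail-reduce, and make monic.
Reduced Gröbner basis: {u + 5, v - 1}.

Since the basis is lex-ordered, v - 1 is univariate in v. Its roots are {1}. Back-substituting each root into the other basis elements fixes the other coordinates.
  v = 1: the earlier basis element becomes u + 5 = 0, giving u = -5 — point (-5, 1).
This is the nonlinear analogue of row-reducing a linear system.

{(-5, 1)}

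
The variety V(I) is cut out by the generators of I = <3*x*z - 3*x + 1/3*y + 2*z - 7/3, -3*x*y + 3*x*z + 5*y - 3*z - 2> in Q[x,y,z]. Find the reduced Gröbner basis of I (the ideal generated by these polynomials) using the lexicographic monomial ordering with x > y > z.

f_1 = 3*x*z - 3*x + 1/3*y + 2*z - 7/3, LT = x*z.
f_2 = -3*x*y + 3*x*z + 5*y - 3*z - 2, LT = x*y.

S(f_1,f_2): lcm = x*y*z. S = -x*y + x*z**2 + 1/9*y**2 + 7/3*y*z - 7/9*y - z**2 - 2/3*z.
  leading term x*y: subtract (1/3)·f_2 from -x*y + x*z**2 + 1/9*y**2 + 7/3*y*z - 7/9*y - z**2 - 2/3*z → x*z**2 - x*z + 1/9*y**2 + 7/3*y*z - 22/9*y - z**2 + 1/3*z + 2/3
  leading term x*z**2: subtract (1/3*z)·f_1 from x*z**2 - x*z + 1/9*y**2 + 7/3*y*z - 22/9*y - z**2 + 1/3*z + 2/3 → 1/9*y**2 + 20/9*y*z - 22/9*y - 5/3*z**2 + 10/9*z + 2/3
  leading term y**2: no divisor's leading term divides it; move 1/9*y**2 to the remainder.
  leading term y*z: no divisor's leading term divides it; move 20/9*y*z to the remainder.
  leading term y: no divisor's leading term divides it; move -22/9*y to the remainder.
  leading term z**2: no divisor's leading term divides it; move -5/3*z**2 to the remainder.
  leading term z: no divisor's leading term divides it; move 10/9*z to the remainder.
  leading term 1: no divisor's leading term divides it; move 2/3 to the remainder.
  remainder 1/9*y**2 + 20/9*y*z - 22/9*y - 5/3*z**2 + 10/9*z + 2/3 ≠ 0; add g_3 = 1/9*y**2 + 20/9*y*z - 22/9*y - 5/3*z**2 + 10/9*z + 2/3 to the basis.

The other S-polynomials (S(f_1,g_3), S(f_2,g_3)) all reduce to 0 modulo the current basis, so we have a Gröbner basis.

G = {x*y - x - 14/9*y + 5/3*z - 1/9, x*z - x + 1/9*y + 2/3*z - 7/9, y**2 + 20*y*z - 22*y - 15*z**2 + 10*z + 6}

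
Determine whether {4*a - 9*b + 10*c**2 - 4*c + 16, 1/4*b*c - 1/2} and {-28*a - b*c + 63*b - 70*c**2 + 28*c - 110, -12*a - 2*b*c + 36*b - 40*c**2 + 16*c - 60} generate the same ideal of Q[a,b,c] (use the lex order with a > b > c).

Equality of ideals is decidable: compute both reduced Gröbner bases (unique for the ordering) and check whether they agree.
Buchberger on the first generating set:
f_1 = 4*a - 9*b + 10*c**2 - 4*c + 16, LT = a.
f_2 = 1/4*b*c - 1/2, LT = b*c.

The S-polynomials (S(f_1,f_2)) all reduce to 0 modulo the current basis, so we have a Gröbner basis.
Inter-reduce: drop elements whose leading term is divisible by another's, tail-reduce, and make monic.
Reduced Gröbner basis: {a - 9/4*b + 5/2*c**2 - c + 4, b*c - 2}.

Buchberger on the second generating set:
h_1 = -28*a - b*c + 63*b - 70*c**2 + 28*c - 110, LT = a.
h_2 = -12*a - 2*b*c + 36*b - 40*c**2 + 16*c - 60, LT = a.

S(h_1,h_2): lcm = a. S = -11/84*b*c + 3/4*b - 5/6*c**2 + 1/3*c - 15/14.
  leading term b*c: no divisor's leading term divides it; move -11/84*b*c to the remainder.
  leading term b: no divisor's leading term divides it; move 3/4*b to the remainder.
  leading term c**2: no divisor's leading term divides it; move -5/6*c**2 to the remainder.
  leading term c: no divisor's leading term divides it; move 1/3*c to the remainder.
  leading term 1: no divisor's leading term divides it; move -15/14 to the remainder.
  remainder -11/84*b*c + 3/4*b - 5/6*c**2 + 1/3*c - 15/14 ≠ 0; add k_3 = -11/84*b*c + 3/4*b - 5/6*c**2 + 1/3*c - 15/14 to the basis.

The other S-polynomials (S(h_1,k_3), S(h_2,k_3)) all reduce to 0 modulo the current basis, so we have a Gröbner basis.
Inter-reduce: drop elements whose leading term is divisible by another's, tail-reduce, and make monic.
Reduced Gröbner basis: {a - 45/22*b + 25/11*c**2 - 10/11*c + 40/11, b*c - 63/11*b + 70/11*c**2 - 28/11*c + 90/11}.

These differ, so the ideals are not equal.
The same test decides containment: I ⊆ J iff every generator of I reduces to 0 modulo a Gröbner basis of J.

No, the ideals differ.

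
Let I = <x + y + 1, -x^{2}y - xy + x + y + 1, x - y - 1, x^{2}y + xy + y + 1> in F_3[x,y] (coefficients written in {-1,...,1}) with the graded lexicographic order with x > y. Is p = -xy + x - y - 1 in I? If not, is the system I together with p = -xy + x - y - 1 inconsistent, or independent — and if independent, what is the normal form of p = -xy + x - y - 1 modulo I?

First compute the reduced Gröbner basis of I by Buchberger's algorithm.
f_1 = x + y + 1, LT = x.
f_2 = -x^{2}y - xy + x + y + 1, LT = x^{2}y.
f_3 = x - y - 1, LT = x.
f_4 = x^{2}y + xy + y + 1, LT = x^{2}y.

S(f_1,f_2): lcm = x^{2}y. S = xy^{2} + x + y + 1.
  reduce S modulo (f_1, f_2, f_3, f_4):
  remainder -y^{3} - y^{2} ≠ 0; add h_5 = -y^{3} - y^{2} to the basis.

S(f_1,f_3): lcm = x. S = -y - 1.
  reduce S modulo (f_1, f_2, f_3, f_4, h_5):
  remainder -y - 1 ≠ 0; add h_6 = -y - 1 to the basis.

The other S-polynomials (S(f_1,f_4), S(f_2,f_3), S(f_2,f_4), S(f_3,f_4), S(f_1,h_5), S(f_2,h_5), S(f_3,h_5), S(f_4,h_5), S(f_1,h_6), S(f_2,h_6), S(f_3,h_6), S(f_4,h_6), S(h_5,h_6)) all reduce to 0 modulo the current basis, so we have a Gröbner basis.
Inter-reduce: drop elements whose leading term is divisible by another's, tail-reduce, and make monic.
Reduced Gröbner basis: {x, y + 1}.
Label its elements g_1 = x, g_2 = y + 1.

Reduce p = -xy + x - y - 1 modulo G:
  leading term xy: subtract (-y)·g_1 from -xy + x - y - 1 → x - y - 1
  leading term x: subtract (1)·g_1 from x - y - 1 → -y - 1
  leading term y: subtract (-1)·g_2 from -y - 1 → 0
  normal form = 0.
Since the normal form is 0, p ∈ I.

-xy + x - y - 1 lies in I (it reduces to 0).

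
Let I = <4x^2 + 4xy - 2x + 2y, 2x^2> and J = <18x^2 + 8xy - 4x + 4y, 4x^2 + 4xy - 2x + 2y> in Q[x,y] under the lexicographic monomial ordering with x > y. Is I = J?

For a fixed monomial order, each ideal has a unique reduced Gröbner basis; comparing bases decides equality.
Buchberger on the first generating set:
f_1 = 4x^2 + 4xy - 2x + 2y, LT = x^2.
f_2 = 2x^2, LT = x^2.

S(f_1,f_2): lcm = x^2. S = xy - 1/2x + 1/2y.
  leading term xy: no divisor's leading term divides it; move xy to the remainder.
  leading term x: no divisor's leading term divides it; move -1/2x to the remainder.
  leading term y: no divisor's leading term divides it; move 1/2y to the remainder.
  remainder xy - 1/2x + 1/2y ≠ 0; add g_3 = xy - 1/2x + 1/2y to the basis.

S(f_1,g_3): lcm = x^2y. S = 1/2x^2 + xy^2 - xy + 1/2y^2.
  leading term x^2: subtract (1/8)·f_1 from 1/2x^2 + xy^2 - xy + 1/2y^2 → xy^2 - 3/2xy + 1/4x + 1/2y^2 - 1/4y
  leading term xy^2: subtract (y)·g_3 from xy^2 - 3/2xy + 1/4x + 1/2y^2 - 1/4y → -xy + 1/4x - 1/4y
  leading term xy: subtract (-1)·g_3 from -xy + 1/4x - 1/4y → -1/4x + 1/4y
  leading term x: no divisor's leading term divides it; move -1/4x to the remainder.
  leading term y: no divisor's leading term divides it; move 1/4y to the remainder.
  remainder -1/4x + 1/4y ≠ 0; add g_4 = -1/4x + 1/4y to the basis.

S(g_3,g_4): lcm = xy. S = -1/2x + y^2 + 1/2y.
  leading term x: subtract (2)·g_4 from -1/2x + y^2 + 1/2y → y^2
  leading term y^2: no divisor's leading term divides it; move y^2 to the remainder.
  remainder y^2 ≠ 0; add g_5 = y^2 to the basis.

The other S-polynomials (S(f_2,g_3), S(f_1,g_4), S(f_2,g_4), S(f_1,g_5), S(f_2,g_5), S(g_3,g_5), S(g_4,g_5)) all reduce to 0 modulo the current basis, so we have a Gröbner basis.
Inter-reduce: drop elements whose leading term is divisible by another's, tail-reduce, and make monic.
Reduced Gröbner basis: {x - y, y^2}.

Buchberger on the second generating set:
h_1 = 18x^2 + 8xy - 4x + 4y, LT = x^2.
h_2 = 4x^2 + 4xy - 2x + 2y, LT = x^2.

S(h_1,h_2): lcm = x^2. S = -5/9xy + 5/18x - 5/18y.
  leading term xy: no divisor's leading term divides it; move -5/9xy to the remainder.
  leading term x: no divisor's leading term divides it; move 5/18x to the remainder.
  leading term y: no divisor's leading term divides it; move -5/18y to the remainder.
  remainder -5/9xy + 5/18x - 5/18y ≠ 0; add k_3 = -5/9xy + 5/18x - 5/18y to the basis.

S(h_1,k_3): lcm = x^2y. S = 1/2x^2 + 4/9xy^2 - 13/18xy + 2/9y^2.
  leading term x^2: subtract (1/36)·h_1 from 1/2x^2 + 4/9xy^2 - 13/18xy + 2/9y^2 → 4/9xy^2 - 17/18xy + 1/9x + 2/9y^2 - 1/9y
  leading term xy^2: subtract (-4/5y)·k_3 from 4/9xy^2 - 17/18xy + 1/9x + 2/9y^2 - 1/9y → -13/18xy + 1/9x - 1/9y
  leading term xy: subtract (13/10)·k_3 from -13/18xy + 1/9x - 1/9y → -1/4x + 1/4y
  leading term x: no divisor's leading term divides it; move -1/4x to the remainder.
  leading term y: no divisor's leading term divides it; move 1/4y to the remainder.
  remainder -1/4x + 1/4y ≠ 0; add k_4 = -1/4x + 1/4y to the basis.

S(k_3,k_4): lcm = xy. S = -1/2x + y^2 + 1/2y.
  leading term x: subtract (2)·k_4 from -1/2x + y^2 + 1/2y → y^2
  leading term y^2: no divisor's leading term divides it; move y^2 to the remainder.
  remainder y^2 ≠ 0; add k_5 = y^2 to the basis.

The other S-polynomials (S(h_2,k_3), S(h_1,k_4), S(h_2,k_4), S(h_1,k_5), S(h_2,k_5), S(k_3,k_5), S(k_4,k_5)) all reduce to 0 modulo the current basis, so we have a Gröbner basis.
Inter-reduce: drop elements whose leading term is divisible by another's, tail-reduce, and make monic.
Reduced Gröbner basis: {x - y, y^2}.

These coincide, so the ideals are equal.

Yes, the ideals are equal.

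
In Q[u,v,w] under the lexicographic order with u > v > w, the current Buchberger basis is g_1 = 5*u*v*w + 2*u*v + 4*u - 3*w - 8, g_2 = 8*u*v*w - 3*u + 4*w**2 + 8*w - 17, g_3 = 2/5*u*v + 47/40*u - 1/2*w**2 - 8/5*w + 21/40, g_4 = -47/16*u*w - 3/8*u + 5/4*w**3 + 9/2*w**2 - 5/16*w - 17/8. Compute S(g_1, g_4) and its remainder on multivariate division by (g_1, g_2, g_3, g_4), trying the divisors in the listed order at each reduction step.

lcm(LM(g_1), LM(g_4)) = u*v*w.
S = (lcm/LT(g_1))·g_1 − (lcm/LT(g_4))·g_4 = 64/235*u*v + 4/5*u + 20/47*v*w**3 + 72/47*v*w**2 - 5/47*v*w - 34/47*v - 3/5*w - 8/5.
Reduce S modulo (g_1, g_2, g_3, g_4) in that order:
  leading term u*v: subtract (32/47)·g_3 from 64/235*u*v + 4/5*u + 20/47*v*w**3 + 72/47*v*w**2 - 5/47*v*w - 34/47*v - 3/5*w - 8/5 → 20/47*v*w**3 + 72/47*v*w**2 - 5/47*v*w - 34/47*v + 16/47*w**2 + 23/47*w - 92/47
  leading term v*w**3: no divisor's leading term divides it; move 20/47*v*w**3 to the remainder.
  leading term v*w**2: no divisor's leading term divides it; move 72/47*v*w**2 to the remainder.
  leading term v*w: no divisor's leading term divides it; move -5/47*v*w to the remainder.
  leading term v: no divisor's leading term divides it; move -34/47*v to the remainder.
  leading term w**2: no divisor's leading term divides it; move 16/47*w**2 to the remainder.
  leading term w: no divisor's leading term divides it; move 23/47*w to the remainder.
  leading term 1: no divisor's leading term divides it; move -92/47 to the remainder.
The remainder 20/47*v*w**3 + 72/47*v*w**2 - 5/47*v*w - 34/47*v + 16/47*w**2 + 23/47*w - 92/47 is nonzero, so it would be added as the next basis element.
This is the inner loop of Buchberger's algorithm — each nonzero remainder becomes a new basis element.

S(g_1, g_4) = 64/235*u*v + 4/5*u + 20/47*v*w**3 + 72/47*v*w**2 - 5/47*v*w - 34/47*v - 3/5*w - 8/5; remainder on division = 20/47*v*w**3 + 72/47*v*w**2 - 5/47*v*w - 34/47*v + 16/47*w**2 + 23/47*w - 92/47.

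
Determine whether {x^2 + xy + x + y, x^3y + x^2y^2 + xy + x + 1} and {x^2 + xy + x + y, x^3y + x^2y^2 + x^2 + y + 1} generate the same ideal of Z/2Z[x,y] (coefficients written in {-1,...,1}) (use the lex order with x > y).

Since reduced Gröbner bases are canonical representatives of ideals under a given ordering, it suffices to compute and compare them.
Buchberger on the first generating set:
f_1 = x^2 + xy + x + y, LT = x^2.
f_2 = x^3y + x^2y^2 + xy + x + 1, LT = x^3y.

S(f_1,f_2): lcm = x^3y. S = x^2y + xy^2 + xy + x + 1.
  leading term x^2y: subtract (y)·f_1 from x^2y + xy^2 + xy + x + 1 → x + y^2 + 1
  leading term x: no divisor's leading term divides it; move x to the remainder.
  leading term y^2: no divisor's leading term divides it; move y^2 to the remainder.
  leading term 1: no divisor's leading term divides it; move 1 to the remainder.
  remainder x + y^2 + 1 ≠ 0; add g_3 = x + y^2 + 1 to the basis.

S(f_1,g_3): lcm = x^2. S = xy^2 + xy + y.
  leading term xy^2: subtract (y^2)·g_3 from xy^2 + xy + y → xy + y^4 + y^2 + y
  leading term xy: subtract (y)·g_3 from xy + y^4 + y^2 + y → y^4 + y^3 + y^2
  leading term y^4: no divisor's leading term divides it; move y^4 to the remainder.
  leading term y^3: no divisor's leading term divides it; move y^3 to the remainder.
  leading term y^2: no divisor's leading term divides it; move y^2 to the remainder.
  remainder y^4 + y^3 + y^2 ≠ 0; add g_4 = y^4 + y^3 + y^2 to the basis.

The other S-polynomials (S(f_2,g_3), S(f_1,g_4), S(f_2,g_4), S(g_3,g_4)) all reduce to 0 modulo the current basis, so we have a Gröbner basis.
Inter-reduce: drop elements whose leading term is divisible by another's, tail-reduce, and make monic.
Reduced Gröbner basis: {x + y^2 + 1, y^4 + y^3 + y^2}.

Buchberger on the second generating set:
h_1 = x^2 + xy + x + y, LT = x^2.
h_2 = x^3y + x^2y^2 + x^2 + y + 1, LT = x^3y.

S(h_1,h_2): lcm = x^3y. S = x^2y + x^2 + xy^2 + y + 1.
  leading term x^2y: subtract (y)·h_1 from x^2y + x^2 + xy^2 + y + 1 → x^2 + xy + y^2 + y + 1
  leading term x^2: subtract (1)·h_1 from x^2 + xy + y^2 + y + 1 → x + y^2 + 1
  leading term x: no divisor's leading term divides it; move x to the remainder.
  leading term y^2: no divisor's leading term divides it; move y^2 to the remainder.
  leading term 1: no divisor's leading term divides it; move 1 to the remainder.
  remainder x + y^2 + 1 ≠ 0; add k_3 = x + y^2 + 1 to the basis.

S(h_1,k_3): lcm = x^2. S = xy^2 + xy + y.
  leading term xy^2: subtract (y^2)·k_3 from xy^2 + xy + y → xy + y^4 + y^2 + y
  leading term xy: subtract (y)·k_3 from xy + y^4 + y^2 + y → y^4 + y^3 + y^2
  leading term y^4: no divisor's leading term divides it; move y^4 to the remainder.
  leading term y^3: no divisor's leading term divides it; move y^3 to the remainder.
  leading term y^2: no divisor's leading term divides it; move y^2 to the remainder.
  remainder y^4 + y^3 + y^2 ≠ 0; add k_4 = y^4 + y^3 + y^2 to the basis.

The other S-polynomials (S(h_2,k_3), S(h_1,k_4), S(h_2,k_4), S(k_3,k_4)) all reduce to 0 modulo the current basis, so we have a Gröbner basis.
Inter-reduce: drop elements whose leading term is divisible by another's, tail-reduce, and make monic.
Reduced Gröbner basis: {x + y^2 + 1, y^4 + y^3 + y^2}.

These coincide, so the ideals are equal.

Yes, the ideals are equal.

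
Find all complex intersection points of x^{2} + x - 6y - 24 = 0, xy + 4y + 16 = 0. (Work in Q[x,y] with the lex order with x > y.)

Compute a lex Gröbner basis by Buchberger's algorithm.
f_1 = x^{2} + x - 6y - 24, LT = x^{2}.
f_2 = xy + 4y + 16, LT = xy.

S(f_1,f_2): lcm = x^{2}y. S = -3xy - 16x - 6y^{2} - 24y.
  leading term xy: subtract (-3)·f_2 from -3xy - 16x - 6y^{2} - 24y → -16x - 6y^{2} - 12y + 48
  leading term x: no divisor's leading term divides it; move -16x to the remainder.
  leading term y^{2}: no divisor's leading term divides it; move -6y^{2} to the remainder.
  leading term y: no divisor's leading term divides it; move -12y to the remainder.
  leading term 1: no divisor's leading term divides it; move 48 to the remainder.
  remainder -16x - 6y^{2} - 12y + 48 ≠ 0; add h_3 = -16x - 6y^{2} - 12y + 48 to the basis.

S(f_2,h_3): lcm = xy. S = -\tfrac{3}{8}y^{3} - \tfrac{3}{4}y^{2} + 7y + 16.
  leading term y^{3}: no divisor's leading term divides it; move -\tfrac{3}{8}y^{3} to the remainder.
  leading term y^{2}: no divisor's leading term divides it; move -\tfrac{3}{4}y^{2} to the remainder.
  leading term y: no divisor's leading term divides it; move 7y to the remainder.
  leading term 1: no divisor's leading term divides it; move 16 to the remainder.
  remainder -\tfrac{3}{8}y^{3} - \tfrac{3}{4}y^{2} + 7y + 16 ≠ 0; add h_4 = -\tfrac{3}{8}y^{3} - \tfrac{3}{4}y^{2} + 7y + 16 to the basis.

The other S-polynomials (S(f_1,h_3), S(f_1,h_4), S(f_2,h_4), S(h_3,h_4)) all reduce to 0 modulo the current basis, so we have a Gröbner basis.
Inter-reduce: drop elements whose leading term is divisible by another's, tail-reduce, and make monic.
Reduced Gröbner basis: {x + \tfrac{3}{8}y^{2} + \tfrac{3}{4}y - 3, y^{3} + 2y^{2} - \tfrac{56}{3}y - \tfrac{128}{3}}.

Since the basis is lex-ordered, y^{3} + 2y^{2} - \tfrac{56}{3}y - \tfrac{128}{3} is univariate in y. Its roots are {-4, 1 - sqrt(105)/3, 1 + sqrt(105)/3}. Back-substituting each root into the other basis elements fixes the other coordinates.
  y = -4: the earlier basis element becomes x = 0, giving x = 0 — point (0, -4).
  y = 1 - sqrt(105)/3: the earlier basis element becomes x - sqrt(105)/2 + 5/2 = 0, giving x = -5/2 + sqrt(105)/2 — point (-5/2 + sqrt(105)/2, 1 - sqrt(105)/3).
  y = 1 + sqrt(105)/3: the earlier basis element becomes x + 5/2 + sqrt(105)/2 = 0, giving x = -sqrt(105)/2 - 5/2 — point (-sqrt(105)/2 - 5/2, 1 + sqrt(105)/3).
Each listed point satisfies every original equation (direct substitution).

{(0, -4), (-5/2 + sqrt(105)/2, 1 - sqrt(105)/3), (-sqrt(105)/2 - 5/2, 1 + sqrt(105)/3)}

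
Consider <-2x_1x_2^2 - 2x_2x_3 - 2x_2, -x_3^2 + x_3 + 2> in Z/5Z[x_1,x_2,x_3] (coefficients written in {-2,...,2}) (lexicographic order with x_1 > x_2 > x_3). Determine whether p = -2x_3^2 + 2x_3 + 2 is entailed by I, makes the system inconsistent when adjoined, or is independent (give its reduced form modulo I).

First compute the reduced Gröbner basis of I by Buchberger's algorithm.
f_1 = -2x_1x_2^2 - 2x_2x_3 - 2x_2, LT = x_1x_2^2.
f_2 = -x_3^2 + x_3 + 2, LT = x_3^2.

The S-polynomials (S(f_1,f_2)) all reduce to 0 modulo the current basis, so we have a Gröbner basis.
Inter-reduce: drop elements whose leading term is divisible by another's, tail-reduce, and make monic.
Reduced Gröbner basis: {x_1x_2^2 + x_2x_3 + x_2, x_3^2 - x_3 - 2}.
Label its elements g_1 = x_1x_2^2 + x_2x_3 + x_2, g_2 = x_3^2 - x_3 - 2.

Reduce p = -2x_3^2 + 2x_3 + 2 modulo G:
  leading term x_3^2: subtract (-2)·g_2 from -2x_3^2 + 2x_3 + 2 → -2
  leading term 1: no divisor's leading term divides it; move -2 to the remainder.
  normal form = -2.
The normal form is nonzero, so p ∉ I. Since p minus its normal form lies in I, I + (p) = I + (r) where r = -2; decide whether this ideal is the whole ring.
Here r = -2 is a nonzero constant, hence a unit: 1 ∈ I + (p), the Gröbner basis of I + (p) is {1}, and the enlarged system has no common solution — adjoining p is inconsistent.

The remainder on division by a Gröbner basis is unique — it is the normal form.

Adjoining -2x_3^2 + 2x_3 + 2 makes the ideal the whole ring: the system is inconsistent.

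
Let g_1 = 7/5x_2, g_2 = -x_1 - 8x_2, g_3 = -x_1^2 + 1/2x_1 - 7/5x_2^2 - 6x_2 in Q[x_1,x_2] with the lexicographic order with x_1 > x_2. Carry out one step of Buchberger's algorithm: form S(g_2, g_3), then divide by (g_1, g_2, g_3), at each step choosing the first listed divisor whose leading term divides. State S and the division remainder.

S(g_2, g_3) = 8x_1x_2 + 1/2x_1 - 7/5x_2^2 - 6x_2; remainder on division = 0.

lcm(LM(g_2), LM(g_3)) = x_1^2.
S = (lcm/LT(g_2))·g_2 − (lcm/LT(g_3))·g_3 = 8x_1x_2 + 1/2x_1 - 7/5x_2^2 - 6x_2.
Reduce S modulo (g_1, g_2, g_3) in that order:
  leading term x_1x_2: subtract (40/7x_1)·g_1 from 8x_1x_2 + 1/2x_1 - 7/5x_2^2 - 6x_2 → 1/2x_1 - 7/5x_2^2 - 6x_2
  leading term x_1: subtract (-1/2)·g_2 from 1/2x_1 - 7/5x_2^2 - 6x_2 → -7/5x_2^2 - 10x_2
  leading term x_2^2: subtract (-x_2)·g_1 from -7/5x_2^2 - 10x_2 → -10x_2
  leading term x_2: subtract (-50/7)·g_1 from -10x_2 → 0
The remainder is 0, so this S-polynomial contributes no new basis element.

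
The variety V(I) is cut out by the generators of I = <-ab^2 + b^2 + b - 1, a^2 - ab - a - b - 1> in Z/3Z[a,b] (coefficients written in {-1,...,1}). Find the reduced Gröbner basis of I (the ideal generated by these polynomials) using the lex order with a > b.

f_1 = -ab^2 + b^2 + b - 1, LT = ab^2.
f_2 = a^2 - ab - a - b - 1, LT = a^2.

S(f_1,f_2): lcm = a^2b^2. S = ab^3 - ab + a + b^3 + b^2.
  leading term ab^3: subtract (-b)·f_1 from ab^3 - ab + a + b^3 + b^2 → -ab + a - b^3 - b^2 - b
  leading term ab: no divisor's leading term divides it; move -ab to the remainder.
  leading term a: no divisor's leading term divides it; move a to the remainder.
  leading term b^3: no divisor's leading term divides it; move -b^3 to the remainder.
  leading term b^2: no divisor's leading term divides it; move -b^2 to the remainder.
  leading term b: no divisor's leading term divides it; move -b to the remainder.
  remainder -ab + a - b^3 - b^2 - b ≠ 0; add g_3 = -ab + a - b^3 - b^2 - b to the basis.

S(f_1,g_3): lcm = ab^2. S = ab - b^4 - b^3 + b^2 - b + 1.
  leading term ab: subtract (-1)·g_3 from ab - b^4 - b^3 + b^2 - b + 1 → a - b^4 + b^3 + b + 1
  leading term a: no divisor's leading term divides it; move a to the remainder.
  leading term b^4: no divisor's leading term divides it; move -b^4 to the remainder.
  leading term b^3: no divisor's leading term divides it; move b^3 to the remainder.
  leading term b: no divisor's leading term divides it; move b to the remainder.
  leading term 1: no divisor's leading term divides it; move 1 to the remainder.
  remainder a - b^4 + b^3 + b + 1 ≠ 0; add g_4 = a - b^4 + b^3 + b + 1 to the basis.

S(f_1,g_4): lcm = ab^2. S = b^6 - b^5 - b^3 + b^2 - b + 1.
  leading term b^6: no divisor's leading term divides it; move b^6 to the remainder.
  leading term b^5: no divisor's leading term divides it; move -b^5 to the remainder.
  leading term b^3: no divisor's leading term divides it; move -b^3 to the remainder.
  leading term b^2: no divisor's leading term divides it; move b^2 to the remainder.
  leading term b: no divisor's leading term divides it; move -b to the remainder.
  leading term 1: no divisor's leading term divides it; move 1 to the remainder.
  remainder b^6 - b^5 - b^3 + b^2 - b + 1 ≠ 0; add g_5 = b^6 - b^5 - b^3 + b^2 - b + 1 to the basis.

S(g_3,g_4): lcm = ab. S = -a + b^5 - b^4 + b^3.
  leading term a: subtract (-1)·g_4 from -a + b^5 - b^4 + b^3 → b^5 + b^4 - b^3 + b + 1
  leading term b^5: no divisor's leading term divides it; move b^5 to the remainder.
  leading term b^4: no divisor's leading term divides it; move b^4 to the remainder.
  leading term b^3: no divisor's leading term divides it; move -b^3 to the remainder.
  leading term b: no divisor's leading term divides it; move b to the remainder.
  leading term 1: no divisor's leading term divides it; move 1 to the remainder.
  remainder b^5 + b^4 - b^3 + b + 1 ≠ 0; add g_6 = b^5 + b^4 - b^3 + b + 1 to the basis.

The other S-polynomials (S(f_2,g_3), S(f_2,g_4), S(f_1,g_5), S(f_2,g_5), S(g_3,g_5), S(g_4,g_5), S(f_1,g_6), S(f_2,g_6), S(g_3,g_6), S(g_4,g_6), S(g_5,g_6)) all reduce to 0 modulo the current basis, so we have a Gröbner basis.
Inter-reduce: drop elements whose leading term is divisible by another's, tail-reduce, and make monic.

G = {a - b^4 + b^3 + b + 1, b^5 + b^4 - b^3 + b + 1}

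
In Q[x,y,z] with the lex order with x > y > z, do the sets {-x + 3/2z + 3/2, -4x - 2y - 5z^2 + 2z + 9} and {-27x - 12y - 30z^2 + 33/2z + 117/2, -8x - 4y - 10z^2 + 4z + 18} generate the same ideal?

Two ideals are equal iff their reduced Gröbner bases coincide (the reduced basis is unique for a fixed ordering).
Buchberger on the first generating set:
f_1 = -x + 3/2z + 3/2, LT = x.
f_2 = -4x - 2y - 5z^2 + 2z + 9, LT = x.

S(f_1,f_2): lcm = x. S = -1/2y - 5/4z^2 - z + 3/4.
  leading term y: no divisor's leading term divides it; move -1/2y to the remainder.
  leading term z^2: no divisor's leading term divides it; move -5/4z^2 to the remainder.
  leading term z: no divisor's leading term divides it; move -z to the remainder.
  leading term 1: no divisor's leading term divides it; move 3/4 to the remainder.
  remainder -1/2y - 5/4z^2 - z + 3/4 ≠ 0; add g_3 = -1/2y - 5/4z^2 - z + 3/4 to the basis.

The other S-polynomials (S(f_1,g_3), S(f_2,g_3)) all reduce to 0 modulo the current basis, so we have a Gröbner basis.
Inter-reduce: drop elements whose leading term is divisible by another's, tail-reduce, and make monic.
Reduced Gröbner basis: {x - 3/2z - 3/2, y + 5/2z^2 + 2z - 3/2}.

Buchberger on the second generating set:
h_1 = -27x - 12y - 30z^2 + 33/2z + 117/2, LT = x.
h_2 = -8x - 4y - 10z^2 + 4z + 18, LT = x.

S(h_1,h_2): lcm = x. S = -1/18y - 5/36z^2 - 1/9z + 1/12.
  leading term y: no divisor's leading term divides it; move -1/18y to the remainder.
  leading term z^2: no divisor's leading term divides it; move -5/36z^2 to the remainder.
  leading term z: no divisor's leading term divides it; move -1/9z to the remainder.
  leading term 1: no divisor's leading term divides it; move 1/12 to the remainder.
  remainder -1/18y - 5/36z^2 - 1/9z + 1/12 ≠ 0; add k_3 = -1/18y - 5/36z^2 - 1/9z + 1/12 to the basis.

The other S-polynomials (S(h_1,k_3), S(h_2,k_3)) all reduce to 0 modulo the current basis, so we have a Gröbner basis.
Inter-reduce: drop elements whose leading term is divisible by another's, tail-reduce, and make monic.
Reduced Gröbner basis: {x - 3/2z - 3/2, y + 5/2z^2 + 2z - 3/2}.

These coincide, so the ideals are equal.
The choice of monomial ordering does not affect the verdict — as long as both bases are computed under the same ordering, their equality decides ideal equality.

Yes, the ideals are equal.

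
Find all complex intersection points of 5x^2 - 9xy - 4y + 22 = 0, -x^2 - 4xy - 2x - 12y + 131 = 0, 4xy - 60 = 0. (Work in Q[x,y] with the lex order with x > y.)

{(5, 3)}

Compute a lex Gröbner basis by Buchberger's algorithm.
f_1 = 5x^2 - 9xy - 4y + 22, LT = x^2.
f_2 = -x^2 - 4xy - 2x - 12y + 131, LT = x^2.
f_3 = 4xy - 60, LT = xy.

S(f_1,f_2): lcm = x^2. S = -29/5xy - 2x - 64/5y + 677/5.
  leading term xy: subtract (-29/20)·f_3 from -29/5xy - 2x - 64/5y + 677/5 → -2x - 64/5y + 242/5
  leading term x: no divisor's leading term divides it; move -2x to the remainder.
  leading term y: no divisor's leading term divides it; move -64/5y to the remainder.
  leading term 1: no divisor's leading term divides it; move 242/5 to the remainder.
  remainder -2x - 64/5y + 242/5 ≠ 0; add h_4 = -2x - 64/5y + 242/5 to the basis.

S(f_1,f_3): lcm = x^2y. S = -9/5xy^2 + 15x - 4/5y^2 + 22/5y.
  leading term xy^2: subtract (-9/20y)·f_3 from -9/5xy^2 + 15x - 4/5y^2 + 22/5y → 15x - 4/5y^2 - 113/5y
  leading term x: subtract (-15/2)·h_4 from 15x - 4/5y^2 - 113/5y → -4/5y^2 - 593/5y + 363
  leading term y^2: no divisor's leading term divides it; move -4/5y^2 to the remainder.
  leading term y: no divisor's leading term divides it; move -593/5y to the remainder.
  leading term 1: no divisor's leading term divides it; move 363 to the remainder.
  remainder -4/5y^2 - 593/5y + 363 ≠ 0; add h_5 = -4/5y^2 - 593/5y + 363 to the basis.

S(f_2,f_3): lcm = x^2y. S = 4xy^2 + 2xy + 15x + 12y^2 - 131y.
  leading term xy^2: subtract (y)·f_3 from 4xy^2 + 2xy + 15x + 12y^2 - 131y → 2xy + 15x + 12y^2 - 71y
  leading term xy: subtract (1/2)·f_3 from 2xy + 15x + 12y^2 - 71y → 15x + 12y^2 - 71y + 30
  leading term x: subtract (-15/2)·h_4 from 15x + 12y^2 - 71y + 30 → 12y^2 - 167y + 393
  leading term y^2: subtract (-15)·h_5 from 12y^2 - 167y + 393 → -1946y + 5838
  leading term y: no divisor's leading term divides it; move -1946y to the remainder.
  leading term 1: no divisor's leading term divides it; move 5838 to the remainder.
  remainder -1946y + 5838 ≠ 0; add h_6 = -1946y + 5838 to the basis.

The other S-polynomials (S(f_1,h_4), S(f_2,h_4), S(f_3,h_4), S(f_1,h_5), S(f_2,h_5), S(f_3,h_5), S(h_4,h_5), S(f_1,h_6), S(f_2,h_6), S(f_3,h_6), S(h_4,h_6), S(h_5,h_6)) all reduce to 0 modulo the current basis, so we have a Gröbner basis.
Inter-reduce: drop elements whose leading term is divisible by another's, tail-reduce, and make monic.
Reduced Gröbner basis: {x - 5, y - 3}.

Elimination: the polynomial y - 3 lies in the elimination ideal for y, so y ∈ {3}. For each such y, the remaining basis elements (now univariate) give the rest of the solution.
  y = 3: the earlier basis element becomes x - 5 = 0, giving x = 5 — point (5, 3).
Each listed point satisfies every original equation (direct substitution).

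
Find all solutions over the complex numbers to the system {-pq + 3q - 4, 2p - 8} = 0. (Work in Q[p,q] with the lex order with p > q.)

{(4, -4)}

Compute a lex Gröbner basis by Buchberger's algorithm.
f_1 = -pq + 3q - 4, LT = pq.
f_2 = 2p - 8, LT = p.

S(f_1,f_2): lcm = pq. S = q + 4.
  leading term q: no divisor's leading term divides it; move q to the remainder.
  leading term 1: no divisor's leading term divides it; move 4 to the remainder.
  remainder q + 4 ≠ 0; add h_3 = q + 4 to the basis.

The other S-polynomials (S(f_1,h_3), S(f_2,h_3)) all reduce to 0 modulo the current basis, so we have a Gröbner basis.
Inter-reduce: drop elements whose leading term is divisible by another's, tail-reduce, and make monic.
Reduced Gröbner basis: {p - 4, q + 4}.

A lex Gröbner basis eliminates variables successively. Here q + 4 depends only on q, with roots {-4}; lifting each root through the earlier basis elements recovers the full solutions.
  q = -4: the earlier basis element becomes p - 4 = 0, giving p = 4 — point (4, -4).
Check: every point annihilates each of the original generators.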